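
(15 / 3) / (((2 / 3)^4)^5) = 17433922005 / 1048576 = 16626.28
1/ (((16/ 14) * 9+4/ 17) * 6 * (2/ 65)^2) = 502775/ 30048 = 16.73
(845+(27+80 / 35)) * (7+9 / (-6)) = 33660 / 7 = 4808.57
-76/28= -19/7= -2.71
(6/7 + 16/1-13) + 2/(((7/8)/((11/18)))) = 331/63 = 5.25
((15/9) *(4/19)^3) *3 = 0.05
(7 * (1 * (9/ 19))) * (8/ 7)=72/ 19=3.79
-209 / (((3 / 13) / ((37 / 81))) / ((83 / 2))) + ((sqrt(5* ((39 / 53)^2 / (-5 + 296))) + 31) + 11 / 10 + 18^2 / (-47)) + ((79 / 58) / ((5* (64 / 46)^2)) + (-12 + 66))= -57959343541853 / 3391580160 + 13* sqrt(1455) / 5141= -17089.09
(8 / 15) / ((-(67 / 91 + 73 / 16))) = -11648 / 115725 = -0.10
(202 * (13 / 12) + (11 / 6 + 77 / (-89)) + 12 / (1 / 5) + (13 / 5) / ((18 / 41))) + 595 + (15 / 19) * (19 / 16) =56496851 / 64080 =881.66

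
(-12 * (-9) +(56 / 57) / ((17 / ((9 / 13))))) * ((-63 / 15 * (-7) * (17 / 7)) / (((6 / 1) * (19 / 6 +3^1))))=1905372 / 9139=208.49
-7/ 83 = -0.08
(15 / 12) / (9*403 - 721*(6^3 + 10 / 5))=-5 / 614204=-0.00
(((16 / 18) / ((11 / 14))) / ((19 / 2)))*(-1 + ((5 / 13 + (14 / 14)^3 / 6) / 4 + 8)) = 62356 / 73359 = 0.85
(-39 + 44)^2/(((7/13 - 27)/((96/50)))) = -78/43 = -1.81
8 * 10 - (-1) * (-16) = 64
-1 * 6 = -6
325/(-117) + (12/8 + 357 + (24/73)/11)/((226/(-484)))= -57210326/74241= -770.60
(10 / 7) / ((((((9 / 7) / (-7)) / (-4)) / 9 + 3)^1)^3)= 10756480 / 204336469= 0.05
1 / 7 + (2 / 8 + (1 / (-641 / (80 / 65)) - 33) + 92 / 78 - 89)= -84297331 / 699972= -120.43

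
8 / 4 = 2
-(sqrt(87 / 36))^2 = -2.42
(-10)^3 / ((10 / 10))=-1000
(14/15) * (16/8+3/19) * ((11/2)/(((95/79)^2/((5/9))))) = 19702837/4629825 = 4.26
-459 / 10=-45.90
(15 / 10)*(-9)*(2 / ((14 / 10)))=-135 / 7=-19.29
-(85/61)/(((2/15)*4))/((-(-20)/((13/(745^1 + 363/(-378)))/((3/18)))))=-626535/45749512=-0.01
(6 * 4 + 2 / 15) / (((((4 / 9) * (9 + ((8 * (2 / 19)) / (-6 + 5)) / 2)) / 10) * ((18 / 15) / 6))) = 51585 / 163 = 316.47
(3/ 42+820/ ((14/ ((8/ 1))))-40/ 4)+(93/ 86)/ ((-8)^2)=17671243/ 38528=458.66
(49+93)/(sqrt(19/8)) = 284*sqrt(38)/19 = 92.14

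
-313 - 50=-363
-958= -958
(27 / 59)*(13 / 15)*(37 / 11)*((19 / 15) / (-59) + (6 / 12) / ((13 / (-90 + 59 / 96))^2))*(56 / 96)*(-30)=-5620862576749 / 10194595840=-551.36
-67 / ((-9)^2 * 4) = -67 / 324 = -0.21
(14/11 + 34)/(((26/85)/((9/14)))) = 74205/1001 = 74.13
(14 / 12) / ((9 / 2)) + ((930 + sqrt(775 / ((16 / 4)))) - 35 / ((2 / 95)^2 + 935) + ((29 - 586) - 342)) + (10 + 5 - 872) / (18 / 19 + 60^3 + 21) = 5 * sqrt(31) / 2 + 3243656626544192 / 103903878660129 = 45.14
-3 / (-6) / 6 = 1 / 12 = 0.08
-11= -11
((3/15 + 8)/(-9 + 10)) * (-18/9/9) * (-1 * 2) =3.64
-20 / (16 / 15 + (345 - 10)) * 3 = -900 / 5041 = -0.18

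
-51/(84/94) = -799/14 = -57.07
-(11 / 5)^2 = -121 / 25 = -4.84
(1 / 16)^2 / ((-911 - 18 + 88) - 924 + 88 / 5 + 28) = -5 / 2200832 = -0.00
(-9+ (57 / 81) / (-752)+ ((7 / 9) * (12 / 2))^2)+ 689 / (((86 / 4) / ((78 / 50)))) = 1370055143 / 21826800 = 62.77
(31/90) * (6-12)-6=-121/15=-8.07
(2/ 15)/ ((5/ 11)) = 22/ 75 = 0.29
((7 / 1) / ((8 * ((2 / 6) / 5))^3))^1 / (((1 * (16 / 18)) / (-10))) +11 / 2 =-1051861 / 2048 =-513.60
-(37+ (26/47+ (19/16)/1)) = -29133/752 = -38.74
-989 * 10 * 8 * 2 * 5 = -791200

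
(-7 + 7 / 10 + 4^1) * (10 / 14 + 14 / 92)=-279 / 140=-1.99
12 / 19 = 0.63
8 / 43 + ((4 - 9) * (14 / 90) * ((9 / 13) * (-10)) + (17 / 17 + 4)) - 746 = -411105 / 559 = -735.43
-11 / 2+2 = -7 / 2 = -3.50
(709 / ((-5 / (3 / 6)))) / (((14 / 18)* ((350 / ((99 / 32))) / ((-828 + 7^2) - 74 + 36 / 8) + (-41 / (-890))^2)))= 694.75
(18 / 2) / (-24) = -3 / 8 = -0.38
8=8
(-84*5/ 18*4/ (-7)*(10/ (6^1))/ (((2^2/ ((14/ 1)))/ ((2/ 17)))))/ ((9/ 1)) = 1400/ 1377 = 1.02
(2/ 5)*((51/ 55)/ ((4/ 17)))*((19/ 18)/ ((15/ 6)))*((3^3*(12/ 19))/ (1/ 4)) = 62424/ 1375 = 45.40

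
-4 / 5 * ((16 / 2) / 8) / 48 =-0.02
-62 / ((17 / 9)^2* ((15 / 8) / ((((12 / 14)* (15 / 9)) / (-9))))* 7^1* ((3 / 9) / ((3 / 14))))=13392 / 99127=0.14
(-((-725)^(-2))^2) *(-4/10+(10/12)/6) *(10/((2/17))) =799/9946139062500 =0.00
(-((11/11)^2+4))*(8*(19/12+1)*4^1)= -1240/3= -413.33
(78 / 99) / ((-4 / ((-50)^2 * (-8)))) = 130000 / 33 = 3939.39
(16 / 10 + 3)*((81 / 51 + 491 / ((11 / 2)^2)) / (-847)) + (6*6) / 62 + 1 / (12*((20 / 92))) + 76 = 249098845507 / 3240638940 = 76.87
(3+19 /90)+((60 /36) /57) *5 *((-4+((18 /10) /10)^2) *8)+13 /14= -14986 /29925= -0.50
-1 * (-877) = 877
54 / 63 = 6 / 7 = 0.86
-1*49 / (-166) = 49 / 166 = 0.30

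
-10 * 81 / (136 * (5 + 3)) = -405 / 544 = -0.74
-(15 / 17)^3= -0.69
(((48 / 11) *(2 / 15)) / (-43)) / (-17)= 32 / 40205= 0.00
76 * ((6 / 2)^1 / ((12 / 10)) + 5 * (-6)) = -2090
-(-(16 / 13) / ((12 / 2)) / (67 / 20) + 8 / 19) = -17864 / 49647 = -0.36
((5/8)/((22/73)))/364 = 0.01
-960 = -960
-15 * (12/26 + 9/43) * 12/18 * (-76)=285000/559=509.84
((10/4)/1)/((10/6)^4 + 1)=405/1412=0.29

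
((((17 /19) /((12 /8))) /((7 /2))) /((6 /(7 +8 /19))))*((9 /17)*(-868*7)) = -244776 /361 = -678.05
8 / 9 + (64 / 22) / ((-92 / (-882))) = 65528 / 2277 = 28.78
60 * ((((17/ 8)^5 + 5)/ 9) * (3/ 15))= 527899/ 8192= 64.44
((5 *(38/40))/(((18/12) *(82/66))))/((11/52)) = 494/41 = 12.05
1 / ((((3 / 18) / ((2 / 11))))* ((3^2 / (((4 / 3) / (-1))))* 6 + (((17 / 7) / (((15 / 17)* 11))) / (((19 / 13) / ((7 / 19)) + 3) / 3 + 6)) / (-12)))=-0.03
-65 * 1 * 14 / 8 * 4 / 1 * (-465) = 211575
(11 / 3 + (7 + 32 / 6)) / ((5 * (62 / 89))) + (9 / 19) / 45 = 13559 / 2945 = 4.60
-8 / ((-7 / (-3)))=-24 / 7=-3.43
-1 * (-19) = 19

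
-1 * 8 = -8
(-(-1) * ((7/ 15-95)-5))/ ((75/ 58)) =-86594/ 1125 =-76.97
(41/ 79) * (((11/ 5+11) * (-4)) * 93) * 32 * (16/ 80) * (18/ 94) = -289910016/ 92825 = -3123.19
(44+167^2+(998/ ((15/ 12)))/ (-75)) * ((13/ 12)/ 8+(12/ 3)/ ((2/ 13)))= 26271445447/ 36000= 729762.37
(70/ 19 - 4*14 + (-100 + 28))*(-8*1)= 18896/ 19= 994.53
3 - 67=-64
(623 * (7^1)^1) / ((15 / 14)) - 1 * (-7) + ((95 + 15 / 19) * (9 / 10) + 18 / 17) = 20177177 / 4845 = 4164.54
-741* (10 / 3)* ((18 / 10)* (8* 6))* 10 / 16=-133380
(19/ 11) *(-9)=-15.55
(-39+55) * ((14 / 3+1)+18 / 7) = 2768 / 21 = 131.81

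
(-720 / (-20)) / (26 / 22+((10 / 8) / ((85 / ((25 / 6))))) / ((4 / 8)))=80784 / 2927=27.60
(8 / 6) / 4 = 1 / 3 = 0.33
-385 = -385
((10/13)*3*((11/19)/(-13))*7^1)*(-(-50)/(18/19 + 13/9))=-1039500/69121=-15.04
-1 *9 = -9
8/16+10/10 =3/2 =1.50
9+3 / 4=39 / 4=9.75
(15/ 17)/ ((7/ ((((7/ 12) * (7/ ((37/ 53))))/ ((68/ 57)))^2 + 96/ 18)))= 3.70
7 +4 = 11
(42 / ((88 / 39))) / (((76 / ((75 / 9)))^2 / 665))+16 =2204641 / 13376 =164.82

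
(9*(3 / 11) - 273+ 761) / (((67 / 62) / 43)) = 14383070 / 737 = 19515.70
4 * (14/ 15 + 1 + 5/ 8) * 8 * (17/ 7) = 20876/ 105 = 198.82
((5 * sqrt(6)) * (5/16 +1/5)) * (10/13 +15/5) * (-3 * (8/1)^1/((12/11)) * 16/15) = -44198 * sqrt(6)/195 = -555.19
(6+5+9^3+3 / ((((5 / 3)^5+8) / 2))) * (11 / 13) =626.40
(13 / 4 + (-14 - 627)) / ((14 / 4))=-2551 / 14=-182.21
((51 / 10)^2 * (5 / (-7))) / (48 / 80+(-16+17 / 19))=49419 / 38584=1.28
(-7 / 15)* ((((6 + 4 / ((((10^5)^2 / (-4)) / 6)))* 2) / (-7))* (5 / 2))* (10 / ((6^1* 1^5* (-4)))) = -208333333 / 250000000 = -0.83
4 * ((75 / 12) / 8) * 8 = 25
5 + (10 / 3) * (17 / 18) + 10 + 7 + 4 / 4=706 / 27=26.15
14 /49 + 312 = 312.29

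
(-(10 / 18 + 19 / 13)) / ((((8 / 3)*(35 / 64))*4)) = -472 / 1365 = -0.35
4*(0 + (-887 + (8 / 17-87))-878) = -125904 / 17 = -7406.12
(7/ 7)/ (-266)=-1/ 266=-0.00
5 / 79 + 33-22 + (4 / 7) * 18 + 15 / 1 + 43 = 43880 / 553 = 79.35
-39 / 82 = -0.48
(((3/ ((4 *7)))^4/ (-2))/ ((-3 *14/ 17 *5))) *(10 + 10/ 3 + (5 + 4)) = 10251/ 86051840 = 0.00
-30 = -30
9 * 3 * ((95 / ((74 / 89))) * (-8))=-913140 / 37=-24679.46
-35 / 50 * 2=-7 / 5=-1.40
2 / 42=0.05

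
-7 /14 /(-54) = 1 /108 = 0.01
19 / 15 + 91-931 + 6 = -12491 / 15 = -832.73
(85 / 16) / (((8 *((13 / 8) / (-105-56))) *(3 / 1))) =-13685 / 624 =-21.93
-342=-342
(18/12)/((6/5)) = 5/4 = 1.25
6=6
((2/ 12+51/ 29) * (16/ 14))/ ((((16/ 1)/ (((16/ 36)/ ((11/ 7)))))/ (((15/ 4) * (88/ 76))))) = 1675/ 9918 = 0.17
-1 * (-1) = 1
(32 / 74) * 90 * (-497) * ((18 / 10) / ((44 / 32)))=-10305792 / 407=-25321.36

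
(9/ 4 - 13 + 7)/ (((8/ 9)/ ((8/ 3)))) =-45/ 4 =-11.25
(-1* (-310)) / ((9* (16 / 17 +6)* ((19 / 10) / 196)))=5164600 / 10089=511.90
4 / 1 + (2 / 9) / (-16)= 287 / 72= 3.99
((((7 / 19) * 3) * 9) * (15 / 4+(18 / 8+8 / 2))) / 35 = 54 / 19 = 2.84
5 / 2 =2.50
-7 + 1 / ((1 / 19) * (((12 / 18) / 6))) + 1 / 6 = 985 / 6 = 164.17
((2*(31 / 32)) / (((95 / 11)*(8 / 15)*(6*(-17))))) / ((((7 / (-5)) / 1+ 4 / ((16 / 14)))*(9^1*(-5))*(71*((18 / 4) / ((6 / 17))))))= 341 / 7073637984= 0.00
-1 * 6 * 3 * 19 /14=-171 /7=-24.43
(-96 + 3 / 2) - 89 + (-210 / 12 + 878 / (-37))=-8315 / 37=-224.73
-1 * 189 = -189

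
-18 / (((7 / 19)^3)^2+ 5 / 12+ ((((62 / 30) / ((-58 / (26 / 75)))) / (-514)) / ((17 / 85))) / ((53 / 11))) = -301053451808449800 / 7011072184211221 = -42.94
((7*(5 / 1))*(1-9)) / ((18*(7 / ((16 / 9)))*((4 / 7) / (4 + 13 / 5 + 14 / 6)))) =-15008 / 243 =-61.76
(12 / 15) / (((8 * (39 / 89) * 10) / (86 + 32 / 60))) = 57761 / 29250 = 1.97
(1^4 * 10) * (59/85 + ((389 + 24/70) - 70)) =380844/119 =3200.37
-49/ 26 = -1.88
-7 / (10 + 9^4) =-7 / 6571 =-0.00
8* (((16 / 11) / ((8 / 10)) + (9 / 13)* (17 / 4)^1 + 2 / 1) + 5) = 13454 / 143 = 94.08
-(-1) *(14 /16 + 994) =7959 /8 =994.88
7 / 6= 1.17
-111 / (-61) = 111 / 61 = 1.82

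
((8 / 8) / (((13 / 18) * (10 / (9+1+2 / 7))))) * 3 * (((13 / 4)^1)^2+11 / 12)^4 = 276520701603 / 3727360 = 74186.74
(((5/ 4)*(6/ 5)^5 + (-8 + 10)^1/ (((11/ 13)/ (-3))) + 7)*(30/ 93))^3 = 71566416843832/ 77444962890625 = 0.92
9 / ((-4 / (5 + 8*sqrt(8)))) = -36*sqrt(2)-45 / 4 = -62.16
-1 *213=-213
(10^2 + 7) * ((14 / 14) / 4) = 107 / 4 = 26.75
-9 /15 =-3 /5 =-0.60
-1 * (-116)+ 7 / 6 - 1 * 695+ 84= -2963 / 6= -493.83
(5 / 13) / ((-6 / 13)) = -5 / 6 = -0.83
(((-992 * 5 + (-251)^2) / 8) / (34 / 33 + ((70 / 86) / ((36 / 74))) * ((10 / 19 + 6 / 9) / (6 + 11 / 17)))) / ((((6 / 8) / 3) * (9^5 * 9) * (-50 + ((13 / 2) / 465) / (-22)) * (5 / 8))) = -207745429012 / 158190620229801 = -0.00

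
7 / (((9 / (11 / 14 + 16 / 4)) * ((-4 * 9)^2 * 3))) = 67 / 69984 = 0.00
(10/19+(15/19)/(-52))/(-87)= -505/85956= -0.01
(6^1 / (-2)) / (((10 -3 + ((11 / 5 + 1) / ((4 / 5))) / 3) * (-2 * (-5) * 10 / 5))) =-9 / 500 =-0.02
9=9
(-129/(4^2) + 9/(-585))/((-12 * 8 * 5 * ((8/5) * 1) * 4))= 8401/3194880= 0.00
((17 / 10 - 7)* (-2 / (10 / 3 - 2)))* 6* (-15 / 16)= -1431 / 32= -44.72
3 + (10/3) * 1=19/3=6.33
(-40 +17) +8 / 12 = -67 / 3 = -22.33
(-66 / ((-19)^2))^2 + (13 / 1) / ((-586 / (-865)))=1468012261 / 76368106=19.22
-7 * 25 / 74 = -2.36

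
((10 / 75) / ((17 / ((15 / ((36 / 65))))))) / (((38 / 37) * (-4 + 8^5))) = 2405 / 380979792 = 0.00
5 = 5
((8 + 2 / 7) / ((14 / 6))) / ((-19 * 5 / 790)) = -27492 / 931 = -29.53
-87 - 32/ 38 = -1669/ 19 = -87.84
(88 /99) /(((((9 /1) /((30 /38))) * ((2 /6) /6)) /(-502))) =-40160 /57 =-704.56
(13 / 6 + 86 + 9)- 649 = -3311 / 6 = -551.83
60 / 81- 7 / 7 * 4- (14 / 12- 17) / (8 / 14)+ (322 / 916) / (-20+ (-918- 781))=230983727 / 9447624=24.45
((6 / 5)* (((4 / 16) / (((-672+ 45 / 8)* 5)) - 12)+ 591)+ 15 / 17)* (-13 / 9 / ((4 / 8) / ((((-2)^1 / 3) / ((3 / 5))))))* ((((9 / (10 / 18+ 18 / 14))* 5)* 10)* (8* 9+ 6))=37292653294260 / 876061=42568557.78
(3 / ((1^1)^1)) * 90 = 270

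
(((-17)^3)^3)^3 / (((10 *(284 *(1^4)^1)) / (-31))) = 51699050987229336912919607549879663 / 2840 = 18203891192686386236943520000000.00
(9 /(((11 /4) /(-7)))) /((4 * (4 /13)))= -819 /44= -18.61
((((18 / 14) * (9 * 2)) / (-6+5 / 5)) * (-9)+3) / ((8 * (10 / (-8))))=-1563 / 350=-4.47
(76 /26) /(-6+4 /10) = -95 /182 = -0.52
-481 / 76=-6.33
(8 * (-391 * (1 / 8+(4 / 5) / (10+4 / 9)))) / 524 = -1.20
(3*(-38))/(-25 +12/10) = 570/119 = 4.79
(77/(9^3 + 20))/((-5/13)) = -143/535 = -0.27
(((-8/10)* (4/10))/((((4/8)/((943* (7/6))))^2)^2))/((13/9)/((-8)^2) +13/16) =-972095408837837312/108225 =-8982170559832.18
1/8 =0.12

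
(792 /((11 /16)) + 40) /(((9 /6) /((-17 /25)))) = -40528 /75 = -540.37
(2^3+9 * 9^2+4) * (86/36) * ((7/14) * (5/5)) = 10621/12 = 885.08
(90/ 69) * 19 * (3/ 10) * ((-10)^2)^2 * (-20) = -34200000/ 23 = -1486956.52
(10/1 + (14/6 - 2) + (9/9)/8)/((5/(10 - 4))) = 251/20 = 12.55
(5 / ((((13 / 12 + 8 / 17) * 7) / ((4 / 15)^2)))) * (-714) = -36992 / 1585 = -23.34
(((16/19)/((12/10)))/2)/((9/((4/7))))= 80/3591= 0.02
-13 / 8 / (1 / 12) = -39 / 2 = -19.50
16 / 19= 0.84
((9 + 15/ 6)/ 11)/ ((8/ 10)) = 115/ 88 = 1.31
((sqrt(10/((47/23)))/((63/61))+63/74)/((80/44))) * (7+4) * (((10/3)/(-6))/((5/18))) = -36.22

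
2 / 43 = 0.05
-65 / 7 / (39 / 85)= -425 / 21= -20.24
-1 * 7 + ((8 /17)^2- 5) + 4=-2248 /289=-7.78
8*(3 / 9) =8 / 3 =2.67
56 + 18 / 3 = 62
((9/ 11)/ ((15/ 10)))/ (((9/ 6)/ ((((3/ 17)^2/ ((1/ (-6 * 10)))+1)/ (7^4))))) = -0.00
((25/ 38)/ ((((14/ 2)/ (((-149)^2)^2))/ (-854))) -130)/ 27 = -751648713995/ 513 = -1465202171.53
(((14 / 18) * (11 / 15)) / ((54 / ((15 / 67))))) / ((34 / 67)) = 77 / 16524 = 0.00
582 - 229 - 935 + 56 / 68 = -9880 / 17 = -581.18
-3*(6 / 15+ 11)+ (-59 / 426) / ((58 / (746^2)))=-42099322 / 30885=-1363.10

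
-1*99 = -99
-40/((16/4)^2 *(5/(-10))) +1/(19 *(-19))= 1804/361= 5.00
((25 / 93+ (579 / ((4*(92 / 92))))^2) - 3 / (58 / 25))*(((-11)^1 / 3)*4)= -9945108547 / 32364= -307289.23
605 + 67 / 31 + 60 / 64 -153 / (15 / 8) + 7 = 1323077 / 2480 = 533.50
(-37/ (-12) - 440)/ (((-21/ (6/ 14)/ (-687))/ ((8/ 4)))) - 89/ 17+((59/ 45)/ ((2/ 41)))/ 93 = -871984871/ 71145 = -12256.45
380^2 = 144400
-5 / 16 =-0.31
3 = 3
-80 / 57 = -1.40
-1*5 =-5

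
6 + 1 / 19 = 115 / 19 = 6.05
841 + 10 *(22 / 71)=59931 / 71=844.10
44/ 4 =11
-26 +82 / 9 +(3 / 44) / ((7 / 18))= -23165 / 1386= -16.71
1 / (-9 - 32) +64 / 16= 163 / 41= 3.98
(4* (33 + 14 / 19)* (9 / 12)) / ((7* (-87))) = -641 / 3857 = -0.17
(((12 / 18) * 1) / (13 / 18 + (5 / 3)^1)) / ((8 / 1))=3 / 86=0.03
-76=-76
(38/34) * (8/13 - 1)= -95/221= -0.43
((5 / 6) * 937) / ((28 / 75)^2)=8784375 / 1568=5602.28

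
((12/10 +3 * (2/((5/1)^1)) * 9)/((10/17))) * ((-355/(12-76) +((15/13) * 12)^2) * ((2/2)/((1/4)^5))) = 696405408/169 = 4120742.06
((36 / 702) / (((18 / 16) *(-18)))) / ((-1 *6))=0.00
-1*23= -23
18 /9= 2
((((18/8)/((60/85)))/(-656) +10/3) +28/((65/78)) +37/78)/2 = 25517709/1364480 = 18.70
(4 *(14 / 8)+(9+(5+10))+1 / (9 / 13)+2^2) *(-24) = -2624 / 3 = -874.67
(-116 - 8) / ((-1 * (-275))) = -124 / 275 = -0.45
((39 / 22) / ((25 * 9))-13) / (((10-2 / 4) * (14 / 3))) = -21437 / 73150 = -0.29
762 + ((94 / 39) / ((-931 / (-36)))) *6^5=17993814 / 12103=1486.72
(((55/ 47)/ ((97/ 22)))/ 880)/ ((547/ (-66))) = -363/ 9975092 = -0.00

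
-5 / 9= -0.56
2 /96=1 /48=0.02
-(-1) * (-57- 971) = -1028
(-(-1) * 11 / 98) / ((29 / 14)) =11 / 203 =0.05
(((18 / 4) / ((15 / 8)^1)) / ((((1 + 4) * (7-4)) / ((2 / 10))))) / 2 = 2 / 125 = 0.02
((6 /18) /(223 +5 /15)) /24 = 1 /16080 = 0.00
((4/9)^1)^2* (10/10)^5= 16/81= 0.20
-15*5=-75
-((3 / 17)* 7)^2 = -441 / 289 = -1.53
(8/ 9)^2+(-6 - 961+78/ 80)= -3127361/ 3240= -965.23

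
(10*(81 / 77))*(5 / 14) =2025 / 539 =3.76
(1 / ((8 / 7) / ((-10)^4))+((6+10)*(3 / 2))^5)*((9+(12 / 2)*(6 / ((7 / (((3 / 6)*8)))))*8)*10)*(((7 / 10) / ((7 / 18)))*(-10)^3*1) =-174333949380000 / 7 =-24904849911428.57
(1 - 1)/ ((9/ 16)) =0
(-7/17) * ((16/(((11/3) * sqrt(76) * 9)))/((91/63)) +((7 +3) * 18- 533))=2471/17- 168 * sqrt(19)/46189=145.34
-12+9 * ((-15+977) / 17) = 8454 / 17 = 497.29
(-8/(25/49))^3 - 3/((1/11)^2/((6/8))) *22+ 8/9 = -2768550059/281250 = -9843.73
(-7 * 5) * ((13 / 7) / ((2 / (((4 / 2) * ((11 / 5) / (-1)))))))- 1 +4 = 146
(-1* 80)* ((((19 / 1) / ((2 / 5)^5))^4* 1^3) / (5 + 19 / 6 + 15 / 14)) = -1304979801177978515625 / 12713984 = -102641296479370.94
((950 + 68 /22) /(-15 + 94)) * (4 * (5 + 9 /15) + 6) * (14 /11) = 20842192 /47795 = 436.07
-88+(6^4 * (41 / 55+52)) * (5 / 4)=938956 / 11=85359.64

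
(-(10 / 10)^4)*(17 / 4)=-17 / 4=-4.25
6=6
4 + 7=11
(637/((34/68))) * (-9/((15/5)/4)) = -15288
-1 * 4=-4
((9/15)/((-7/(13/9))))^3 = -2197/1157625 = -0.00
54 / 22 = 27 / 11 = 2.45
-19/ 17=-1.12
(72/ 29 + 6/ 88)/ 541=0.00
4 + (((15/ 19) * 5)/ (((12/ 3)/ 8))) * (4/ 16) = 227/ 38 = 5.97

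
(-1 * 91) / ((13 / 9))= -63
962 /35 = 27.49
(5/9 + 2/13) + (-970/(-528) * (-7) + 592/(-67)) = -14476999/689832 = -20.99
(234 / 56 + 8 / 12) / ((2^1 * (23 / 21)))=2.21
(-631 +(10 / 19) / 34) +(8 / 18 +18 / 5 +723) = 1396231 / 14535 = 96.06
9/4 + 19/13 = 193/52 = 3.71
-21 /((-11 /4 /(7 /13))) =588 /143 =4.11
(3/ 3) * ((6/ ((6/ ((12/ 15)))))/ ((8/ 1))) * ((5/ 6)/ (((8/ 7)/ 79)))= 553/ 96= 5.76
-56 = -56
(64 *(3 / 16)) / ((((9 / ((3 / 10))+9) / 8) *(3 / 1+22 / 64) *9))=1024 / 12519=0.08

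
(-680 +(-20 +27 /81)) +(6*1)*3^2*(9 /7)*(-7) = -3557 /3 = -1185.67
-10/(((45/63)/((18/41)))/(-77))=19404/41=473.27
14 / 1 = 14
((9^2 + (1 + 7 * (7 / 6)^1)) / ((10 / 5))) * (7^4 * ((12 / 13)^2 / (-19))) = -15587292 / 3211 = -4854.34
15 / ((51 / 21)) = 105 / 17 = 6.18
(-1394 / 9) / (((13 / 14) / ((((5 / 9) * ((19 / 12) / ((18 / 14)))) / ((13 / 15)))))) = -131.68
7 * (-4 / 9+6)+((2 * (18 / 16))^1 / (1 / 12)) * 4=146.89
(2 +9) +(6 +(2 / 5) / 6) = 256 / 15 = 17.07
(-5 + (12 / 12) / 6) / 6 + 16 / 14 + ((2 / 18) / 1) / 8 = 59 / 168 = 0.35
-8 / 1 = -8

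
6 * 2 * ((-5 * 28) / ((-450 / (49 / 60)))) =686 / 225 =3.05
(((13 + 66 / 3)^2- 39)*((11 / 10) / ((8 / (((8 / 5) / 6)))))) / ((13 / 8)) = 26.76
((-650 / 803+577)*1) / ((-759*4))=-154227 / 812636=-0.19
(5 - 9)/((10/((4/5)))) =-8/25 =-0.32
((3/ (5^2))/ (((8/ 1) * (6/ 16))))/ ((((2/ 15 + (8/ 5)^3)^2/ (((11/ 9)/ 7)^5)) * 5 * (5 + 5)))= 4026275/ 554749091225784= 0.00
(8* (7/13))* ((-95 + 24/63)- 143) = -39920/39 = -1023.59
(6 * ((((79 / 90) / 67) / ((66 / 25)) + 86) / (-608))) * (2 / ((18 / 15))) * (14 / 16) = -1.24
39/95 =0.41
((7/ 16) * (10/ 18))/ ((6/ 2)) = 35/ 432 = 0.08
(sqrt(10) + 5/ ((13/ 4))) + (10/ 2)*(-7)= -435/ 13 + sqrt(10)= -30.30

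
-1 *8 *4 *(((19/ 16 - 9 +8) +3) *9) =-918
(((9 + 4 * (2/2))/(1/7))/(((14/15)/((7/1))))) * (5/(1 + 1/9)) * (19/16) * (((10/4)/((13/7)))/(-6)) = -209475/256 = -818.26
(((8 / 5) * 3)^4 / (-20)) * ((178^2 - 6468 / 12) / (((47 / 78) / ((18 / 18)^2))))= -40299337728 / 29375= -1371892.35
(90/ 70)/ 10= 9/ 70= 0.13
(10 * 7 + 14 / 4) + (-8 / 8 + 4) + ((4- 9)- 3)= 137 / 2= 68.50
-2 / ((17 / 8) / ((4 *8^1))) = -30.12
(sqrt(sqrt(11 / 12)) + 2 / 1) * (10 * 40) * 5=1000 * 11^(1 / 4) * sqrt(2) * 3^(3 / 4) / 3 + 4000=5956.96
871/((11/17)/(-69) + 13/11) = 11238513/15128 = 742.89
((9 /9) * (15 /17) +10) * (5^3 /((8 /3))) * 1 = 69375 /136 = 510.11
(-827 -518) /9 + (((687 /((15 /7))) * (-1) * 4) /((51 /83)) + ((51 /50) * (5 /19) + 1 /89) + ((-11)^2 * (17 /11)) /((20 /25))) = -10361638433 /5174460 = -2002.46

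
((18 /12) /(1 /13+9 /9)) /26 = 3 /56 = 0.05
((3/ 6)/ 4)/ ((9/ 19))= 19/ 72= 0.26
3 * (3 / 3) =3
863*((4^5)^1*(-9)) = -7953408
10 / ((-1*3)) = -10 / 3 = -3.33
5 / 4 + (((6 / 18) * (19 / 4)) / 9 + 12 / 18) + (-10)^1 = -427 / 54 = -7.91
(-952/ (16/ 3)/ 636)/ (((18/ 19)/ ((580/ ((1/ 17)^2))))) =-94747205/ 1908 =-49657.86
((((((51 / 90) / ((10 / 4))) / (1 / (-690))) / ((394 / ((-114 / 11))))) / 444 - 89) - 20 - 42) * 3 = -363188583 / 801790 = -452.97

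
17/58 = 0.29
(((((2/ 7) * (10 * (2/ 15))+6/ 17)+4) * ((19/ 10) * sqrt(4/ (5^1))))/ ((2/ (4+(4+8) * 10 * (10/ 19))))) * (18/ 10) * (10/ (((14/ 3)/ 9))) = 17467164 * sqrt(5)/ 4165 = 9377.61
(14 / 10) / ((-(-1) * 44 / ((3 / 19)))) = 21 / 4180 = 0.01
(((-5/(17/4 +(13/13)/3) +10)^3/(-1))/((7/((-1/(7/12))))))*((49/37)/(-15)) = -3764768/246235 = -15.29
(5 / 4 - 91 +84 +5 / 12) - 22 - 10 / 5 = -88 / 3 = -29.33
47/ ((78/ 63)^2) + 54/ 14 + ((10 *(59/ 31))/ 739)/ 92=86066214257/ 2493323924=34.52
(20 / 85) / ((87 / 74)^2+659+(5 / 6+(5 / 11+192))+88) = 722832 / 2892844423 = 0.00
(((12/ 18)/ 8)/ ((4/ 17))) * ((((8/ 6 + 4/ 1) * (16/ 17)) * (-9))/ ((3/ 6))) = -32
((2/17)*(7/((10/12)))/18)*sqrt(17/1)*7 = 98*sqrt(17)/255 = 1.58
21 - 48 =-27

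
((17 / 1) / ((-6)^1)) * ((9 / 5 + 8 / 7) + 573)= -171343 / 105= -1631.84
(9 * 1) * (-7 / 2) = -63 / 2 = -31.50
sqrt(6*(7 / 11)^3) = 7*sqrt(462) / 121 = 1.24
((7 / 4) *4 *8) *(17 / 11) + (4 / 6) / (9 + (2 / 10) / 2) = 260116 / 3003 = 86.62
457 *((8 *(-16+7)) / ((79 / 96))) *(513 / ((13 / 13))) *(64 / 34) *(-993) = 51491615956992 / 1343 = 38340741591.21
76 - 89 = -13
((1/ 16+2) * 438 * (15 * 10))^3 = 159242121316265625/ 64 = 2488158145566650.39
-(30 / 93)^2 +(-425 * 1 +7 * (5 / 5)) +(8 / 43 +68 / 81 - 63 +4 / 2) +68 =-1372599601 / 3347163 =-410.08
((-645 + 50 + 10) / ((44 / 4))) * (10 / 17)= -5850 / 187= -31.28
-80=-80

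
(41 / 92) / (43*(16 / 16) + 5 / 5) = 41 / 4048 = 0.01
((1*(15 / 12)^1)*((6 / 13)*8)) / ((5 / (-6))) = -72 / 13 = -5.54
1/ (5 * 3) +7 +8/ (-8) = 91/ 15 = 6.07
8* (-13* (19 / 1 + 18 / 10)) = -10816 / 5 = -2163.20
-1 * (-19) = 19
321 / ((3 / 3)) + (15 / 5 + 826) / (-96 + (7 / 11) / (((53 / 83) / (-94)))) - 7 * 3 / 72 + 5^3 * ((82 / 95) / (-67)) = 531653439839 / 1689250632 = 314.73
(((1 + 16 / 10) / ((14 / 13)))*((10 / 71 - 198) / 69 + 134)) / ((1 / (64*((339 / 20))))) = 14020864624 / 40825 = 343438.20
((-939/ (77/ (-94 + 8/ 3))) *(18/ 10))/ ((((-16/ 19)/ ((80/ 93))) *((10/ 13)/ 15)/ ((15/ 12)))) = -476622315/ 9548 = -49918.55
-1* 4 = -4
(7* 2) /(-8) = -7 /4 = -1.75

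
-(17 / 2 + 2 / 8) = -35 / 4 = -8.75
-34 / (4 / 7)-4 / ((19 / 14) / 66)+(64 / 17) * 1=-161669 / 646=-250.26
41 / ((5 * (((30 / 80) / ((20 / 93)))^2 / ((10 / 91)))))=2099200 / 7083531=0.30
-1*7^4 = -2401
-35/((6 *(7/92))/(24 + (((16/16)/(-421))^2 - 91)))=910427860/177241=5136.67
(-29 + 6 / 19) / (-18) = 545 / 342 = 1.59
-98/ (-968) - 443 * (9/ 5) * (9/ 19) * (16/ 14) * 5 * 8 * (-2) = 2223030133/ 64372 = 34534.12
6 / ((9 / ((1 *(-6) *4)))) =-16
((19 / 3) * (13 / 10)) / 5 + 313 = 47197 / 150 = 314.65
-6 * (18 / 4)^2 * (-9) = 2187 / 2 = 1093.50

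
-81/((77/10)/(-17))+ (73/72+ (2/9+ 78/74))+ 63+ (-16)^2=102588889/205128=500.12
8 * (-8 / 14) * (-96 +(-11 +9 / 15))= 2432 / 5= 486.40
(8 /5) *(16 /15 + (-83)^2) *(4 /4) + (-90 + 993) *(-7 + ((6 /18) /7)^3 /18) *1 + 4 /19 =4703.32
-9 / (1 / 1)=-9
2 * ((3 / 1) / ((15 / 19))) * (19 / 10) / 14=361 / 350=1.03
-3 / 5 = -0.60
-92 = -92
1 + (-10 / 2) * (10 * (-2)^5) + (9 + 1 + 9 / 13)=20952 / 13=1611.69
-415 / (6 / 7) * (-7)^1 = 20335 / 6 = 3389.17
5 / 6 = 0.83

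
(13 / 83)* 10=130 / 83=1.57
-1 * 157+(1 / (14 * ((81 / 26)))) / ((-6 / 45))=-59411 / 378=-157.17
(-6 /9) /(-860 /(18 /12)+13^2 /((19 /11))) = 38 /27103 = 0.00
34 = 34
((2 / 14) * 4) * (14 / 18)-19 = -167 / 9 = -18.56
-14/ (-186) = 7/ 93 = 0.08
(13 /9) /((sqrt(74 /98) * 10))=91 * sqrt(37) /3330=0.17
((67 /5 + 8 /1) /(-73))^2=11449 /133225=0.09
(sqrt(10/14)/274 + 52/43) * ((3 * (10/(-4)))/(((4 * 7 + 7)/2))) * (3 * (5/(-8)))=45 * sqrt(35)/107408 + 585/602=0.97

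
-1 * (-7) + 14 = 21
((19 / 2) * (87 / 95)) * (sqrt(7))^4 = 4263 / 10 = 426.30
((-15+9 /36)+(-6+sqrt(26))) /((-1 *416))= 83 /1664 - sqrt(26) /416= 0.04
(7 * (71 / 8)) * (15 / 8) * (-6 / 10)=-4473 / 64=-69.89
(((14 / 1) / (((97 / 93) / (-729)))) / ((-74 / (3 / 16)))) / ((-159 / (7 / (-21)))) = 158193 / 3043472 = 0.05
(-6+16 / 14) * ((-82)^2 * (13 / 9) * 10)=-29720080 / 63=-471747.30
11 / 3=3.67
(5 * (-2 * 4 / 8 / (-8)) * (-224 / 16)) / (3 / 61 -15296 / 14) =14945 / 1866028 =0.01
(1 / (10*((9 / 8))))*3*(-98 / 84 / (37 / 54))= -84 / 185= -0.45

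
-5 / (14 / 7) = -5 / 2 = -2.50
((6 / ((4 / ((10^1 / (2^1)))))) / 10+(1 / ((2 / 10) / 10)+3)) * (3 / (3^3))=5.97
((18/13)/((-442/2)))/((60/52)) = -0.01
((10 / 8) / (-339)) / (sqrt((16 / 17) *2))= -5 *sqrt(34) / 10848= -0.00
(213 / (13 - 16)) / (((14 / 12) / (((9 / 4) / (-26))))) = 1917 / 364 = 5.27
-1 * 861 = -861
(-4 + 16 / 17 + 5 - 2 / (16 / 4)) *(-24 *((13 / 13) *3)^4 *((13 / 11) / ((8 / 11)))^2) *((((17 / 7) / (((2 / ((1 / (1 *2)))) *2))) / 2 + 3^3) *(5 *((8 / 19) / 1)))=-4370966145 / 10336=-422887.59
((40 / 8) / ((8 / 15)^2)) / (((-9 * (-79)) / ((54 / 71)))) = 3375 / 179488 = 0.02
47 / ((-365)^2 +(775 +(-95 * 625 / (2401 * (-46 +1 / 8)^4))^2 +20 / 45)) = 802515079182427696550311255143 / 2288029303910933231489828025880564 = 0.00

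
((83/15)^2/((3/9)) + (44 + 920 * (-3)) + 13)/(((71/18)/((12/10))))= -7050096/8875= -794.38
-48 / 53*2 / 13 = -96 / 689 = -0.14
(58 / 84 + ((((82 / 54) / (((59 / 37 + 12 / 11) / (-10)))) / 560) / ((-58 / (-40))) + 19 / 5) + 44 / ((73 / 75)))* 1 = 15521545948 / 312373935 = 49.69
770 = 770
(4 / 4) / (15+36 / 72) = 2 / 31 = 0.06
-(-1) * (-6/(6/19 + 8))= -57/79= -0.72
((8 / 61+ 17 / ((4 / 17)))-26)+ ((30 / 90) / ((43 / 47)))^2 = 188865193 / 4060404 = 46.51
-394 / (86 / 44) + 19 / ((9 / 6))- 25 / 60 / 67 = -2177125 / 11524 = -188.92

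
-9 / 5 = -1.80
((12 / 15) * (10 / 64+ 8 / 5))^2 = 78961 / 40000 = 1.97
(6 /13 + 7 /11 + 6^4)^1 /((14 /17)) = 3153245 /2002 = 1575.05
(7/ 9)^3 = 343/ 729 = 0.47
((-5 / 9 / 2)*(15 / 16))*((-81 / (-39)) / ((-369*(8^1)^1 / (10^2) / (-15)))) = -9375 / 34112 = -0.27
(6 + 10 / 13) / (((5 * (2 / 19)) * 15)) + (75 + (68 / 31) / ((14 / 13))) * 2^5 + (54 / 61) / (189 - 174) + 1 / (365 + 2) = 11680750254209 / 4736529525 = 2466.10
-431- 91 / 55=-23796 / 55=-432.65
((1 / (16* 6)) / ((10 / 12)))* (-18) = -9 / 40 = -0.22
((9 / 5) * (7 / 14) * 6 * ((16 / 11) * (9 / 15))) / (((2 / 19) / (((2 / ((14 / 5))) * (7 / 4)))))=3078 / 55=55.96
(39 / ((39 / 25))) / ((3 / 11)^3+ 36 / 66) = 33275 / 753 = 44.19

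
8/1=8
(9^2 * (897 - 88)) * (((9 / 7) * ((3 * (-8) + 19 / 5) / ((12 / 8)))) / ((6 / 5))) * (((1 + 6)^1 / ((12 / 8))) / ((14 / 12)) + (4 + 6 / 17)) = -939816918 / 119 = -7897621.16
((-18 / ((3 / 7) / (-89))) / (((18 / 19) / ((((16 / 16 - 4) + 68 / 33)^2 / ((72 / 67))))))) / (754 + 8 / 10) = 3810744595 / 887735376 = 4.29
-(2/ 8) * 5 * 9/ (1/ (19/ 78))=-285/ 104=-2.74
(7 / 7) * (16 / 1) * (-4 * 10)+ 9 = -631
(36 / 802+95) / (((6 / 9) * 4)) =114339 / 3208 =35.64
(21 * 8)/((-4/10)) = -420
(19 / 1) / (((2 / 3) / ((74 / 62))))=2109 / 62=34.02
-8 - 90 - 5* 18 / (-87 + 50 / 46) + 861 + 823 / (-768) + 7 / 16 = 144816479 / 189696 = 763.41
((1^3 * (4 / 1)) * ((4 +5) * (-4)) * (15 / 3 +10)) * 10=-21600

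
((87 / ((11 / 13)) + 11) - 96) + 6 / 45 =2962 / 165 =17.95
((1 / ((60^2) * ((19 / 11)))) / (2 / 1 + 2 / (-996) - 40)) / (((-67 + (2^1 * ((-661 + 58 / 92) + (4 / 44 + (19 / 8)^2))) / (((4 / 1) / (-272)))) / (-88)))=20327032 / 4855952727234375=0.00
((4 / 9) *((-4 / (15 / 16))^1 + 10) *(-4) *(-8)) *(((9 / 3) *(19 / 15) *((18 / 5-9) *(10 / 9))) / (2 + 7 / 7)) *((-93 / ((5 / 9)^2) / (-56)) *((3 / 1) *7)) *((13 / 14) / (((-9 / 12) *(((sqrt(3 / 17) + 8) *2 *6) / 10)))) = 277335552 / 30625-2039232 *sqrt(51) / 30625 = 8580.33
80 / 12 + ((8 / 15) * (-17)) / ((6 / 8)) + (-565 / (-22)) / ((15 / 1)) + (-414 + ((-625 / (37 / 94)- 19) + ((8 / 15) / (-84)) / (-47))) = -8132790737 / 4017090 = -2024.55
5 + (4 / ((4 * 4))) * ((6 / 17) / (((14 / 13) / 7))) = 379 / 68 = 5.57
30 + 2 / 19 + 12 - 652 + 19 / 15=-173459 / 285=-608.63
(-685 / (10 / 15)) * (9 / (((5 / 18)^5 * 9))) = -388306224 / 625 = -621289.96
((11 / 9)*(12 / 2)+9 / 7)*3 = 181 / 7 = 25.86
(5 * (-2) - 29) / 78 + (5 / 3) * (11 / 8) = 43 / 24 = 1.79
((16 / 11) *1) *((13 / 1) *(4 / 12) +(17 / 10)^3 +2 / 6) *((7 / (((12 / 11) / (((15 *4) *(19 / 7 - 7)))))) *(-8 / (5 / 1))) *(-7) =-6437536 / 25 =-257501.44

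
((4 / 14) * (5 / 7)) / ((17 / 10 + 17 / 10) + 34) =50 / 9163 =0.01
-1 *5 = -5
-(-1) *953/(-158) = -953/158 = -6.03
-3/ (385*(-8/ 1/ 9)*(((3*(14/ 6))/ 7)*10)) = 27/ 30800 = 0.00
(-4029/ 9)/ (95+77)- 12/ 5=-12907/ 2580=-5.00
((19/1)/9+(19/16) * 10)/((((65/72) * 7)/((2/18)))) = 1007/4095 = 0.25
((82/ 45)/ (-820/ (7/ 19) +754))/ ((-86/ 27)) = 287/ 738310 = 0.00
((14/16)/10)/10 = 7/800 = 0.01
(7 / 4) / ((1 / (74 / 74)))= 7 / 4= 1.75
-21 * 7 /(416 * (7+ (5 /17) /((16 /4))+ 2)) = -2499 /64168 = -0.04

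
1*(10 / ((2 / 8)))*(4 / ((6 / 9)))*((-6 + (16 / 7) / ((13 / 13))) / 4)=-1560 / 7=-222.86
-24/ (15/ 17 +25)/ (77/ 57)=-2907/ 4235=-0.69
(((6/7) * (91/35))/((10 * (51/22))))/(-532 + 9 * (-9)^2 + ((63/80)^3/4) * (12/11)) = 0.00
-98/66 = -49/33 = -1.48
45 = 45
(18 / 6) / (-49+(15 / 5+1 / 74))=-222 / 3403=-0.07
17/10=1.70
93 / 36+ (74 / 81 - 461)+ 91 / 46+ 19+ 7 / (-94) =-152916283 / 350244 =-436.60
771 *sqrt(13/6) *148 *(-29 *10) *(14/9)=-77213080 *sqrt(78)/9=-75769717.59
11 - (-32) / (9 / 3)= 65 / 3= 21.67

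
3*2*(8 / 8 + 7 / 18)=25 / 3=8.33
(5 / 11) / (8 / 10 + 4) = 25 / 264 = 0.09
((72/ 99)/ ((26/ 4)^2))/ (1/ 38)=1216/ 1859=0.65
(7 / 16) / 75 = 7 / 1200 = 0.01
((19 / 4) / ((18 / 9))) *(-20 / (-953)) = 95 / 1906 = 0.05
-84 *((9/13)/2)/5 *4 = -1512/65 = -23.26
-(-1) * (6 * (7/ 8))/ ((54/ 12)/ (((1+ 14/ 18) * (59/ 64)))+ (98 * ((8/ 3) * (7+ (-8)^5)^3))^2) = 11151/ 179344072245891160153065480489681608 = 0.00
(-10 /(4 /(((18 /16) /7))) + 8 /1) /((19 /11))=4.40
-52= -52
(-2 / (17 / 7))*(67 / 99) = -938 / 1683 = -0.56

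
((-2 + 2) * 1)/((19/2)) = 0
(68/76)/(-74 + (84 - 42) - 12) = -17/836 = -0.02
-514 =-514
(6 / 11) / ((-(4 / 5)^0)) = -6 / 11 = -0.55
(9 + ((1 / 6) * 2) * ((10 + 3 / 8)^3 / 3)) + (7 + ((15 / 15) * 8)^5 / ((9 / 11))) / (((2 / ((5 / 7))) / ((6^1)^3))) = 99678374093 / 32256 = 3090227.37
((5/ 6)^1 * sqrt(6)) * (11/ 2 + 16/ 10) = 71 * sqrt(6)/ 12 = 14.49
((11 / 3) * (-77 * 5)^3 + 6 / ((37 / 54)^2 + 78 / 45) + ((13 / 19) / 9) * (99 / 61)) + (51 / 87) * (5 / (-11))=-7453906814033707333 / 35622988071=-209244289.09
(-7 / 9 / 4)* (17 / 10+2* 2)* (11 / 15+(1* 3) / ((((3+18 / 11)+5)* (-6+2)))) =-554477 / 763200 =-0.73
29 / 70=0.41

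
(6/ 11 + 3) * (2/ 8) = 39/ 44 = 0.89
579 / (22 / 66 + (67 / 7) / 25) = 303975 / 376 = 808.44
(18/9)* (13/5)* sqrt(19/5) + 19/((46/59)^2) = 41.39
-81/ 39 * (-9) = 18.69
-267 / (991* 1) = -267 / 991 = -0.27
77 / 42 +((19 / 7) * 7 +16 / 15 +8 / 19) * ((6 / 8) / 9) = 12109 / 3420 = 3.54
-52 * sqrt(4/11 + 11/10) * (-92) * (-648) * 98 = -151901568 * sqrt(17710)/55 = -367543585.74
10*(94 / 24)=235 / 6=39.17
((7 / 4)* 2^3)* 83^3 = 8005018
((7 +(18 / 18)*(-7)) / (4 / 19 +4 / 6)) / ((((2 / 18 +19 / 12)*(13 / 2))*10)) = 0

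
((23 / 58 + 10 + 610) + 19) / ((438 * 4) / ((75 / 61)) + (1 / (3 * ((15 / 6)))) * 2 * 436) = 2781375 / 6704336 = 0.41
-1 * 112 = -112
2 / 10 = 1 / 5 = 0.20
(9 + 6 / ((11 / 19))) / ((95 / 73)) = 14.88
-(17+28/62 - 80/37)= -17537/1147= -15.29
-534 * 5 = -2670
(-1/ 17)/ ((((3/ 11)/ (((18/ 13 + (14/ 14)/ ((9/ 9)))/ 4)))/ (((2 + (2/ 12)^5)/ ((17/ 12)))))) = -5303573/ 29214432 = -0.18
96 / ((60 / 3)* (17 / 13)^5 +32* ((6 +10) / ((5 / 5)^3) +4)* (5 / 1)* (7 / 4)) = 2970344 / 175636495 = 0.02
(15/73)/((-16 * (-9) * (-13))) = -5/45552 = -0.00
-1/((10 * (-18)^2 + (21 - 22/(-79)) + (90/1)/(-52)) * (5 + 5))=-1027/33475555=-0.00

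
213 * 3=639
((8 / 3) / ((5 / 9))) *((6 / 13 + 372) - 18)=110592 / 65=1701.42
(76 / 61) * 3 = 228 / 61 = 3.74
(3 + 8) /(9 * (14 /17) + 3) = 187 /177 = 1.06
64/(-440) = -8/55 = -0.15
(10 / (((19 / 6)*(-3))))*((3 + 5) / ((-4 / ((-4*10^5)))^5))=-1600000000000000000000000000 / 19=-84210526315789473684210530.00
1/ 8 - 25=-199/ 8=-24.88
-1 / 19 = -0.05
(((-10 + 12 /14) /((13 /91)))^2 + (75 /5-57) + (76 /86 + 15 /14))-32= 4023.96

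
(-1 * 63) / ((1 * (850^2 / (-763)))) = 48069 / 722500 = 0.07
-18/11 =-1.64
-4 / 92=-1 / 23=-0.04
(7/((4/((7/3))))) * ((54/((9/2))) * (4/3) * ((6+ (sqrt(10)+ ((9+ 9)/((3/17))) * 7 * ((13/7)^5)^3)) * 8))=1568 * sqrt(10)/3+ 55690295005607405952/13841287201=4023492690.67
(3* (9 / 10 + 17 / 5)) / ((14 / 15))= 387 / 28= 13.82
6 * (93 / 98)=5.69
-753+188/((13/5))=-8849/13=-680.69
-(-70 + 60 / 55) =758 / 11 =68.91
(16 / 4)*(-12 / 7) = -48 / 7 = -6.86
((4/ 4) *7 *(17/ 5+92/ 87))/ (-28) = -1939/ 1740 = -1.11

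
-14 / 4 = -7 / 2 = -3.50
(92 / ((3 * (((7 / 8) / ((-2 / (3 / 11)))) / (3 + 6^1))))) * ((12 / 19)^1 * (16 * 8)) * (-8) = 198967296 / 133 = 1495994.71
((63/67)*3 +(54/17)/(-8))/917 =11043/4177852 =0.00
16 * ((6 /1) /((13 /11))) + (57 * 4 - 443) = -1739 /13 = -133.77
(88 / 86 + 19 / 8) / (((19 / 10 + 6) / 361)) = 2110045 / 13588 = 155.29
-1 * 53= -53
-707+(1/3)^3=-19088/27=-706.96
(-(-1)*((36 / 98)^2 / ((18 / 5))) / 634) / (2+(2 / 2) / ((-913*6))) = 0.00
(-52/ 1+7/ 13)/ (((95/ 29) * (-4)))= 19401/ 4940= 3.93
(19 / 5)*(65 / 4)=247 / 4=61.75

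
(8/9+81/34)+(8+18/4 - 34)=-2789/153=-18.23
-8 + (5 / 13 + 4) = -47 / 13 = -3.62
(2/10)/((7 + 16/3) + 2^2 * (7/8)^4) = 3072/225455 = 0.01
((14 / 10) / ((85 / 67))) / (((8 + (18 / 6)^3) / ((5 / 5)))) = 0.03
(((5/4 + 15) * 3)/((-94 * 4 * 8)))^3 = -0.00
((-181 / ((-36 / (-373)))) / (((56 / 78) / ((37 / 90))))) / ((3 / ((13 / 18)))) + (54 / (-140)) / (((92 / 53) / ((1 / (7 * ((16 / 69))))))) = -258.66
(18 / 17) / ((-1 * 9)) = -2 / 17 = -0.12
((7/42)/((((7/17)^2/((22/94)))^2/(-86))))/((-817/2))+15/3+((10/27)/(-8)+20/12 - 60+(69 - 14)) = 18362799877/10883416068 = 1.69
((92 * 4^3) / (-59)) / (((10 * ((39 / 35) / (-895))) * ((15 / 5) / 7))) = 129109120 / 6903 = 18703.33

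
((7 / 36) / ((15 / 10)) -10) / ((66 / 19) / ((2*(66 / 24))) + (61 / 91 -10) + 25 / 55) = 1.20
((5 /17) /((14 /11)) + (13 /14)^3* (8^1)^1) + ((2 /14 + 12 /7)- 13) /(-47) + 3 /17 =3864145 /548114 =7.05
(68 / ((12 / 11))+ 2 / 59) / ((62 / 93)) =11039 / 118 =93.55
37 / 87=0.43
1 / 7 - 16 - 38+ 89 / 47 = -17096 / 329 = -51.96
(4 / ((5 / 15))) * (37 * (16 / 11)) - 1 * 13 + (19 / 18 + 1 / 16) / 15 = 15037531 / 23760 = 632.89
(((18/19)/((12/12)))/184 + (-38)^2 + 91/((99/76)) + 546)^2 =127066254636404521/29946994704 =4243038.61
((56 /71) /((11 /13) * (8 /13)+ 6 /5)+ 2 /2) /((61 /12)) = 903324 /3148637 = 0.29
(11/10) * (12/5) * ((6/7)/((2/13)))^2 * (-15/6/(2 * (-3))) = 16731/490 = 34.14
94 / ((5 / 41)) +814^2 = 3316834 / 5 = 663366.80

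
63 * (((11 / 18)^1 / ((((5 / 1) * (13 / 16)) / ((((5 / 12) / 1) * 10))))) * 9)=4620 / 13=355.38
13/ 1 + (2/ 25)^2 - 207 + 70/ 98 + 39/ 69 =-19391856/ 100625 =-192.71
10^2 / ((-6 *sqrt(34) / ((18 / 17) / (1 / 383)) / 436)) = -505380.10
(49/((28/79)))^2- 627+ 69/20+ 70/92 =34022103/1840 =18490.27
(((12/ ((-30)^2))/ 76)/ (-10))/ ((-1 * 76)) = 1/ 4332000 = 0.00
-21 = -21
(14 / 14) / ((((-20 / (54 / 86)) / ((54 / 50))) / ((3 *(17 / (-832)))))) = 37179 / 17888000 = 0.00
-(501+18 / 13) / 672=-311 / 416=-0.75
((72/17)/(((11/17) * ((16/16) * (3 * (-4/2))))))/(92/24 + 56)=-72/3949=-0.02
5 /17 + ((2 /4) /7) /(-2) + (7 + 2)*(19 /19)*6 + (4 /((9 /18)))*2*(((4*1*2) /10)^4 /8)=55.08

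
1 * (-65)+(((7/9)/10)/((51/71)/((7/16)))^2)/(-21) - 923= -177623993569/179781120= -988.00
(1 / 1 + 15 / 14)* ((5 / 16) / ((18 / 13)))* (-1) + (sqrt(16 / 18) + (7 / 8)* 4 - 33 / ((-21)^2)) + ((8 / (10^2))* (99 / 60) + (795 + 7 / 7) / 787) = 2* sqrt(2) / 3 + 11386840627 / 2776536000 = 5.04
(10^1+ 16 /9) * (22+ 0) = 2332 /9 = 259.11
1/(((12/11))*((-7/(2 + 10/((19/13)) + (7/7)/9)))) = -16841/14364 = -1.17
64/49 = 1.31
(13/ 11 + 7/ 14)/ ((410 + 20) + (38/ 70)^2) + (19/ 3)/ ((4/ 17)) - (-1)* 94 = 8413490621/ 69578652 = 120.92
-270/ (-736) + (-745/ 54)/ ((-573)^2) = 1196622125/ 3262276944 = 0.37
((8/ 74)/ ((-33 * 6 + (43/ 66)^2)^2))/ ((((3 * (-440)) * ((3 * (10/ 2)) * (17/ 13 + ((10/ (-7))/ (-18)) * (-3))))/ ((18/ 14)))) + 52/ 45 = 40012586353278626/ 34626276656913825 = 1.16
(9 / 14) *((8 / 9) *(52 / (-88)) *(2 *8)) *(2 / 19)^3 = -3328 / 528143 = -0.01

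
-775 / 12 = -64.58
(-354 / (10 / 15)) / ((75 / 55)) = -1947 / 5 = -389.40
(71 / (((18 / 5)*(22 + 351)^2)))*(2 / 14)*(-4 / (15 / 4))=-568 / 26295381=-0.00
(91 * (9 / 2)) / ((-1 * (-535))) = 819 / 1070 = 0.77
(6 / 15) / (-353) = -2 / 1765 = -0.00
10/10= 1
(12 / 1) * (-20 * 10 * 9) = -21600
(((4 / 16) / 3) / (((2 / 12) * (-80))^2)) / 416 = 3 / 2662400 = 0.00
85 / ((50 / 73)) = 1241 / 10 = 124.10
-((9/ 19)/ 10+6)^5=-2002627351780749/ 247609900000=-8087.83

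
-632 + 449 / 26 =-15983 / 26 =-614.73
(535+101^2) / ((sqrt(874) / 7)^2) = 263032 / 437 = 601.90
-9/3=-3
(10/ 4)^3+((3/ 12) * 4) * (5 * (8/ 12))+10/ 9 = 1445/ 72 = 20.07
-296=-296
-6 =-6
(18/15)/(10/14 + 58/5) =42/431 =0.10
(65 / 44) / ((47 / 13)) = 845 / 2068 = 0.41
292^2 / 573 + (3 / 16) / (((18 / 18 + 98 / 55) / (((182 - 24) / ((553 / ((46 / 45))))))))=365319299 / 2454732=148.82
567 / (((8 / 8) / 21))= 11907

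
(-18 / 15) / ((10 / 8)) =-24 / 25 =-0.96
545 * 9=4905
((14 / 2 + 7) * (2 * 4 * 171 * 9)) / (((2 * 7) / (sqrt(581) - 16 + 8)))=-98496 + 12312 * sqrt(581)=198271.73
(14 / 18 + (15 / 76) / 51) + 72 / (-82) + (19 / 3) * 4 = 12031657 / 476748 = 25.24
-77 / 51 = -1.51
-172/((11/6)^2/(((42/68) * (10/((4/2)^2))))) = -162540/2057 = -79.02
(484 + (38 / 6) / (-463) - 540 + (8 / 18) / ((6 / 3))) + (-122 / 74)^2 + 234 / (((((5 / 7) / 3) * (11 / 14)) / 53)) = 20783475917024 / 313754265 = 66241.25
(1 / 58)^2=1 / 3364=0.00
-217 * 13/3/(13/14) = -3038/3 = -1012.67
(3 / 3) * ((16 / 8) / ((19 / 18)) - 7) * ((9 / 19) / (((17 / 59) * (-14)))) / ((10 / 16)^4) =105486336 / 26849375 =3.93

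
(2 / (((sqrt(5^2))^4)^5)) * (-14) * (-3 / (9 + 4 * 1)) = 84 / 1239776611328125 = 0.00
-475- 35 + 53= -457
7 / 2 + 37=81 / 2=40.50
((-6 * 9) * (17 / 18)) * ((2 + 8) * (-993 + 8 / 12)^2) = -502209976.67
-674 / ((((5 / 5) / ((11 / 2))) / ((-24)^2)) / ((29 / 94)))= -30960864 / 47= -658741.79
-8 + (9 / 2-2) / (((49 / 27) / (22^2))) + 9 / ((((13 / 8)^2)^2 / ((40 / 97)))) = 89495773366 / 135750433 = 659.27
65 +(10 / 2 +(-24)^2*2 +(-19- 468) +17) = 752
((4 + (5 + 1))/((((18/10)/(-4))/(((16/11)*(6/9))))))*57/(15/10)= -243200/297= -818.86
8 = 8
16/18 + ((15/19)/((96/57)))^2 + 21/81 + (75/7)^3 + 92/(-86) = 501673562287/407780352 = 1230.25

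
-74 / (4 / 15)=-555 / 2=-277.50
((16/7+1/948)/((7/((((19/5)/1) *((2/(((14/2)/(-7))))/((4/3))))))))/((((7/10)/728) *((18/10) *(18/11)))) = -657.48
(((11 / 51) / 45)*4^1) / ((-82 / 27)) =-22 / 3485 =-0.01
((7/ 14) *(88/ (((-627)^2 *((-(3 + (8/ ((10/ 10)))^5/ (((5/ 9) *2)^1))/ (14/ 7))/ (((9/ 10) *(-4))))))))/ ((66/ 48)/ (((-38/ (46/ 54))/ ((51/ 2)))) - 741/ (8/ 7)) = -1536/ 36494731002917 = -0.00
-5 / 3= -1.67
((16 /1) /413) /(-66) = -8 /13629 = -0.00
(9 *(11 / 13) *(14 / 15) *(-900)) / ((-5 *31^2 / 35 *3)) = 194040 / 12493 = 15.53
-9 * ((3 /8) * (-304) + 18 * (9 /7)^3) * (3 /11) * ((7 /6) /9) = 12990 /539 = 24.10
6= 6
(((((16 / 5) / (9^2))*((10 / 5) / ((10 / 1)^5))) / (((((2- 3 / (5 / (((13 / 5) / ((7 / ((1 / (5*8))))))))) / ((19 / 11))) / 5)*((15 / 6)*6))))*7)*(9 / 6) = 3724 / 1554906375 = 0.00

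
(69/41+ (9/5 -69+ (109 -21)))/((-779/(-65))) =59917/31939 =1.88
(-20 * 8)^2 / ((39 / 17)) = 435200 / 39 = 11158.97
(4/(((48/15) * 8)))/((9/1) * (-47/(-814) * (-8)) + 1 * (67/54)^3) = -40054905/576074188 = -0.07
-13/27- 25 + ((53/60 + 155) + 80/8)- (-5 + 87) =31537/540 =58.40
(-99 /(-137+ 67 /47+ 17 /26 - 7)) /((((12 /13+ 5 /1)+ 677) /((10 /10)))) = 262119 /256614151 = 0.00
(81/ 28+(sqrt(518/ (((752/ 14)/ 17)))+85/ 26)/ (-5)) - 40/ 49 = 3625/ 2548 - 7* sqrt(29563)/ 470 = -1.14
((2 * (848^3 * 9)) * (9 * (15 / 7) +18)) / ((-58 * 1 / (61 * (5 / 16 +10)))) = -31071797095680 / 7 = -4438828156525.71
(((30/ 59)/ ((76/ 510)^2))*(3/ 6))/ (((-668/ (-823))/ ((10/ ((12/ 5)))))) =6689446875/ 113821856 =58.77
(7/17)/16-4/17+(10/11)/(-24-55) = -52253/236368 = -0.22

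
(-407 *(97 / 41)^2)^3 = -56158258715304955847 / 4750104241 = -11822531857.42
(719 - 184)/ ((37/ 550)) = 294250/ 37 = 7952.70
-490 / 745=-98 / 149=-0.66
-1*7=-7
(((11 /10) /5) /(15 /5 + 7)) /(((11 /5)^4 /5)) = 25 /5324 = 0.00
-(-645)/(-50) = -129/10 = -12.90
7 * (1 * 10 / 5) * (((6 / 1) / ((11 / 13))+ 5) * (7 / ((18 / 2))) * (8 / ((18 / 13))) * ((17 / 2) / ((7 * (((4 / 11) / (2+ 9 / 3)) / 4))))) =4115020 / 81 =50802.72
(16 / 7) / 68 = 4 / 119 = 0.03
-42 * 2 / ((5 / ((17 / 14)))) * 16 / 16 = -102 / 5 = -20.40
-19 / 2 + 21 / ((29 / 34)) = 877 / 58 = 15.12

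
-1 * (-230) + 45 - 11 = 264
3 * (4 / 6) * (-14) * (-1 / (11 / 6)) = 168 / 11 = 15.27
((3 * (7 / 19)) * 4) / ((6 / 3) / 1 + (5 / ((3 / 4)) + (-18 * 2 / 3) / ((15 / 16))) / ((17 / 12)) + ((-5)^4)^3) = 7140 / 394287105613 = 0.00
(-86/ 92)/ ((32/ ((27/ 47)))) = -1161/ 69184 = -0.02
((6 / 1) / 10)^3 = 27 / 125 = 0.22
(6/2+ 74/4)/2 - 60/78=519/52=9.98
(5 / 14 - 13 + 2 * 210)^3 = 185485563927 / 2744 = 67596779.86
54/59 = 0.92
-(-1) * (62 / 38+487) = 9284 / 19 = 488.63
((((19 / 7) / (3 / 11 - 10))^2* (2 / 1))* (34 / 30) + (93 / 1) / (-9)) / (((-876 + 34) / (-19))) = -1623930019 / 7085442630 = -0.23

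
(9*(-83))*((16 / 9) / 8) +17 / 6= -979 / 6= -163.17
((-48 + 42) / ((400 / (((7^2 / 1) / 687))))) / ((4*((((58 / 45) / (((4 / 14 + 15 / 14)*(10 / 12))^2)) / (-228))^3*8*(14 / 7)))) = 680669362502578125 / 3515293232267264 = 193.63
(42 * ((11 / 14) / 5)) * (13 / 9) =143 / 15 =9.53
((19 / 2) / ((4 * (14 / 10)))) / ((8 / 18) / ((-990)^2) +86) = 0.02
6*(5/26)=15/13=1.15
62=62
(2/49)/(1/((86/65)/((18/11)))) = 946/28665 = 0.03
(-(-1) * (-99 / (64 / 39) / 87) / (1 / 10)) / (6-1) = -1287 / 928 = -1.39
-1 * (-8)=8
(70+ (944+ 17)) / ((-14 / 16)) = -8248 / 7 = -1178.29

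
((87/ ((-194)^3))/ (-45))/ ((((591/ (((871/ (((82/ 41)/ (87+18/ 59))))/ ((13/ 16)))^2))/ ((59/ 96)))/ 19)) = 7291918308071/ 636479896740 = 11.46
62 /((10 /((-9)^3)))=-22599 /5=-4519.80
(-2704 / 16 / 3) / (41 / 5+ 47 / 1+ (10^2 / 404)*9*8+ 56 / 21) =-85345 / 114668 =-0.74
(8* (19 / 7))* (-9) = -1368 / 7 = -195.43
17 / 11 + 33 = 380 / 11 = 34.55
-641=-641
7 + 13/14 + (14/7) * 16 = 559/14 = 39.93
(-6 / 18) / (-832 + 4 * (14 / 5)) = 5 / 12312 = 0.00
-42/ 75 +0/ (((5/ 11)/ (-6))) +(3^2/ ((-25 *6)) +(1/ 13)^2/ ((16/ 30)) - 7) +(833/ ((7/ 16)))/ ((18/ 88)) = 2829314171/ 304200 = 9300.84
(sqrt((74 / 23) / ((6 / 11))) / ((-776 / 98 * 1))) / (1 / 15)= -4.60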